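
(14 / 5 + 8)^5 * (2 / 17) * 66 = 1140890.04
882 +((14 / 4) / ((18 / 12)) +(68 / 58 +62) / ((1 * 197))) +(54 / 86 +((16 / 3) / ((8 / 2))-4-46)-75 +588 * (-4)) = -1172076985 / 736977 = -1590.38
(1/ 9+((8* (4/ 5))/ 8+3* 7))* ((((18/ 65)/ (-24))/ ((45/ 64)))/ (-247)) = 15776/ 10837125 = 0.00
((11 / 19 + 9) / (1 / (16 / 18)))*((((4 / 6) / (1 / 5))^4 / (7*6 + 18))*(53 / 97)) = 38584000 / 4030641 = 9.57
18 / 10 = 1.80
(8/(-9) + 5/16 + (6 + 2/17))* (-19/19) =-13565/2448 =-5.54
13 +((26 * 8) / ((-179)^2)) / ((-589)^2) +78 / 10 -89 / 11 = 7769871348379 / 611363266855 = 12.71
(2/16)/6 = 1/48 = 0.02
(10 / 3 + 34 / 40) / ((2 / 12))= 251 / 10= 25.10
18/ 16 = 9/ 8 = 1.12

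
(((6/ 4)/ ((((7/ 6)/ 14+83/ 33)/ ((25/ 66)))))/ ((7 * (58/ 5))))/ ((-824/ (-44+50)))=-1125/ 57374296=-0.00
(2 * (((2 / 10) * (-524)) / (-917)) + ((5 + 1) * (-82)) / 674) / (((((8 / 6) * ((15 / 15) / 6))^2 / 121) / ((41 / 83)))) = -606.88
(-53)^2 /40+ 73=5729 /40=143.22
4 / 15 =0.27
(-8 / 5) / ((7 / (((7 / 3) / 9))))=-8 / 135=-0.06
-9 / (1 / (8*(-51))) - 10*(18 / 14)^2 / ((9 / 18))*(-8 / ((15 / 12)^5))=115109208 / 30625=3758.67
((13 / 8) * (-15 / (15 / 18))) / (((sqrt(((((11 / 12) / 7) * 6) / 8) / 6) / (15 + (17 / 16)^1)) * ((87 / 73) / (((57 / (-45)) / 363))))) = 4633967 * sqrt(462) / 9263760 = 10.75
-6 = -6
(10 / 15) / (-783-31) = -1 / 1221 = -0.00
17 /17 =1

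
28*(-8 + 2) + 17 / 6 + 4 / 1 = -967 / 6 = -161.17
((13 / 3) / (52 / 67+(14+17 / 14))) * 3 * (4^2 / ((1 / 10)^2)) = 19510400 / 14999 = 1300.78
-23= -23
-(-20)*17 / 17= 20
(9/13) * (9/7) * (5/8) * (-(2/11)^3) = -405/121121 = -0.00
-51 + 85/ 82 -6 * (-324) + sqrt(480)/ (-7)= 155311/ 82 -4 * sqrt(30)/ 7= 1890.91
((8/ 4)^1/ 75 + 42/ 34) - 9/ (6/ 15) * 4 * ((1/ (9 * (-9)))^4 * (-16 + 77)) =1.26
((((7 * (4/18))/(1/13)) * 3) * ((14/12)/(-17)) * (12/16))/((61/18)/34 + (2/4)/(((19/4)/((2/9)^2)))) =-326781/10975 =-29.78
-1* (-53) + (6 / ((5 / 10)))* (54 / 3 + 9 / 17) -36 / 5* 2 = 22181 / 85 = 260.95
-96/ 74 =-48/ 37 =-1.30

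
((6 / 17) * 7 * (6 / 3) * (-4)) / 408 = -14 / 289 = -0.05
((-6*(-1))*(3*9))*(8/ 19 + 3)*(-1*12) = -6650.53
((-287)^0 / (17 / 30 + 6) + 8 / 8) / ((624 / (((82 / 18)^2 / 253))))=381587 / 2519163504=0.00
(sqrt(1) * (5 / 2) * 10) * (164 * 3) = 12300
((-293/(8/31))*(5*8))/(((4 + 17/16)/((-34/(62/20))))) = 7969600/81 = 98390.12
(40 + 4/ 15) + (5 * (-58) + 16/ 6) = -3706/ 15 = -247.07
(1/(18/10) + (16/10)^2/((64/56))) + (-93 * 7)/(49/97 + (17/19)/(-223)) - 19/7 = -13592610743/10464300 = -1298.95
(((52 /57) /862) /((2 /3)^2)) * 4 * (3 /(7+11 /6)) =1404 /434017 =0.00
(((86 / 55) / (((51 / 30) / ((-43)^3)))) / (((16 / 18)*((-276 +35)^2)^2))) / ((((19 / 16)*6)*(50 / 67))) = -1374358002 / 299642482480825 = -0.00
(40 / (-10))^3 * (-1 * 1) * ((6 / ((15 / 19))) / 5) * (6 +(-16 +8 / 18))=-209152 / 225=-929.56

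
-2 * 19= -38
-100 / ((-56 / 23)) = 575 / 14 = 41.07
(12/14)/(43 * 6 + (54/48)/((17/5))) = 272/81977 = 0.00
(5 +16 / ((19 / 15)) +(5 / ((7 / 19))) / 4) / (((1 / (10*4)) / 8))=894800 / 133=6727.82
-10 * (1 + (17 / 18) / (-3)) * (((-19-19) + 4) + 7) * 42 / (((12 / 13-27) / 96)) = -3232320 / 113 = -28604.60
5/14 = 0.36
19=19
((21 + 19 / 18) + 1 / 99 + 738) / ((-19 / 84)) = -2106902 / 627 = -3360.29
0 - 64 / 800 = -2 / 25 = -0.08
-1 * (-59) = 59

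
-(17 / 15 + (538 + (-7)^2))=-8822 / 15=-588.13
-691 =-691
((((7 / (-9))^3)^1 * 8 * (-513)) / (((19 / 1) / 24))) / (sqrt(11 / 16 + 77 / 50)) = 439040 * sqrt(11) / 891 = 1634.27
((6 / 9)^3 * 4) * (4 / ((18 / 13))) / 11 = 832 / 2673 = 0.31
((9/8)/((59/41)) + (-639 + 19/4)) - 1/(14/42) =-300413/472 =-636.47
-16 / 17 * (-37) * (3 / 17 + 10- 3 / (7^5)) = 1721275520 / 4857223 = 354.37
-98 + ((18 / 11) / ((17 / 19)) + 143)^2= 20877.40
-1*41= -41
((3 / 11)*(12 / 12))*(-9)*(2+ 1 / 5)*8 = -216 / 5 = -43.20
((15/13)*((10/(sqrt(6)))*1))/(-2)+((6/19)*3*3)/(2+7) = 6/19 - 25*sqrt(6)/26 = -2.04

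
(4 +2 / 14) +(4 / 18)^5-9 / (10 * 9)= 16713107 / 4133430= 4.04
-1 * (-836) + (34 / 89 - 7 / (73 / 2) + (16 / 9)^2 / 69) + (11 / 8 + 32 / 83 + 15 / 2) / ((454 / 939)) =9363426423912707 / 10946389783248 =855.39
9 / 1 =9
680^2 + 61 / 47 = 21732861 / 47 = 462401.30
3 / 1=3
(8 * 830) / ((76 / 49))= 81340 / 19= 4281.05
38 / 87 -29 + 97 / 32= -71081 / 2784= -25.53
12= 12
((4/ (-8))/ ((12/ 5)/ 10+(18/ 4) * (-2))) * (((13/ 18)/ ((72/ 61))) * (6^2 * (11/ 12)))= 218075/ 189216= 1.15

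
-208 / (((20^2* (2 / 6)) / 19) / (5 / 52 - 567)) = 1680303 / 100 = 16803.03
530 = 530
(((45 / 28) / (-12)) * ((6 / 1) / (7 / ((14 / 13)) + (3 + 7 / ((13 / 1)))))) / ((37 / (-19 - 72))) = 845 / 4292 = 0.20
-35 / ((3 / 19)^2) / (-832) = 12635 / 7488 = 1.69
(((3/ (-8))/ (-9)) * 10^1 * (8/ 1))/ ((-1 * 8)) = -5/ 12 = -0.42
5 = 5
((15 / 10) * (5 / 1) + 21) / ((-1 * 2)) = -57 / 4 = -14.25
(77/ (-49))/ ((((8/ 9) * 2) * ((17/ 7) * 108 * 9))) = -11/ 29376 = -0.00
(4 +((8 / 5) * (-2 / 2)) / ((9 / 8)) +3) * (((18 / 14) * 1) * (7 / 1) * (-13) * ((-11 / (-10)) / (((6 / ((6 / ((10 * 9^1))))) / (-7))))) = 251251 / 4500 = 55.83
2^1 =2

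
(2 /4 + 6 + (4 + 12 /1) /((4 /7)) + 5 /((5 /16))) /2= 101 /4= 25.25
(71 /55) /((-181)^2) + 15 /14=27028819 /25225970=1.07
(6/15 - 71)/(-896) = 353/4480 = 0.08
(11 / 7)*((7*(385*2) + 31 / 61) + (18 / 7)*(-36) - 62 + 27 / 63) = 24595208 / 2989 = 8228.57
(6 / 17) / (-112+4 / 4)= -2 / 629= -0.00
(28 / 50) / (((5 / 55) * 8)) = 77 / 100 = 0.77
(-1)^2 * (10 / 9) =1.11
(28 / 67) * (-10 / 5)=-56 / 67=-0.84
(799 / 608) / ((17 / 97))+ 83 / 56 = 38221 / 4256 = 8.98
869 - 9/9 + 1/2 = 1737/2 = 868.50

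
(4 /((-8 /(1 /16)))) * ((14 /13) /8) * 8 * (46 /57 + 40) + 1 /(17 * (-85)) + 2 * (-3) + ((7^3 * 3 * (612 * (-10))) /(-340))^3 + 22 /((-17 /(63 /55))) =54430168862411998871 /8565960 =6354240372639.14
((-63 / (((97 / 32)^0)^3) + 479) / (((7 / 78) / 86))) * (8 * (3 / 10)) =33486336 / 35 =956752.46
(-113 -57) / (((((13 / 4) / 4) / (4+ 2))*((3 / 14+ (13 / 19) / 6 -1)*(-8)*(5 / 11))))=-447678 / 871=-513.98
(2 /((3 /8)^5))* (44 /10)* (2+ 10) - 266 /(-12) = 11552291 /810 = 14262.09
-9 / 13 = -0.69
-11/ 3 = -3.67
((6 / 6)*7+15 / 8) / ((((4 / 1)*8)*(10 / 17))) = 1207 / 2560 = 0.47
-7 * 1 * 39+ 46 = -227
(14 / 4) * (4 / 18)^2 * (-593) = -8302 / 81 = -102.49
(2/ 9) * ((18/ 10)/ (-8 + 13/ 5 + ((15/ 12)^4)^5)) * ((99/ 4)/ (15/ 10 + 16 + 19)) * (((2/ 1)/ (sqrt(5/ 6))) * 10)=39582418599936 * sqrt(30)/ 2967452284589239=0.07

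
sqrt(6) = 2.45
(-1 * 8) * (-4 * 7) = 224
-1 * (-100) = 100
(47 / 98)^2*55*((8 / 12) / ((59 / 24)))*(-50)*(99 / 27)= -628.95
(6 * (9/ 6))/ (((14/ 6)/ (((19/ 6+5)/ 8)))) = 63/ 16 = 3.94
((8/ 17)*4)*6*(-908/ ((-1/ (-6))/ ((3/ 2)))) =-1569024/ 17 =-92295.53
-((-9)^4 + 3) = -6564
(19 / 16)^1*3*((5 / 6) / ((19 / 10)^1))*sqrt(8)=25*sqrt(2) / 8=4.42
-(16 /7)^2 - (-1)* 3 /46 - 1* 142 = -331697 /2254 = -147.16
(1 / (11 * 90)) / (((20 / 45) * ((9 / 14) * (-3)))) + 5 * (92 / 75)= 7285 / 1188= 6.13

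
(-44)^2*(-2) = -3872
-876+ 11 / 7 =-6121 / 7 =-874.43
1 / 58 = 0.02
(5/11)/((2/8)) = 20/11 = 1.82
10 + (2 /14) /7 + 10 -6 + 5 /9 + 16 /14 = 6932 /441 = 15.72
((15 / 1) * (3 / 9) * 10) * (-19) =-950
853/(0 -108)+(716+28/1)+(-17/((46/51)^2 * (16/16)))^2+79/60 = 709681777999/604456560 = 1174.08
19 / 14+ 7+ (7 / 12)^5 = 14674321 / 1741824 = 8.42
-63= -63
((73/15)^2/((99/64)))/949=4672/289575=0.02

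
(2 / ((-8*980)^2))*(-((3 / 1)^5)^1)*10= -243 / 3073280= -0.00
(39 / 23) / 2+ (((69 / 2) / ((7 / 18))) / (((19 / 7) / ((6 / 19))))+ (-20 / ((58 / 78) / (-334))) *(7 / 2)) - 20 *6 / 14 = 106000537425 / 3371018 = 31444.67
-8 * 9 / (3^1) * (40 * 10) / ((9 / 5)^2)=-80000 / 27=-2962.96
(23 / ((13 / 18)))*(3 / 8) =621 / 52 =11.94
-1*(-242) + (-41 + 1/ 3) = 604/ 3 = 201.33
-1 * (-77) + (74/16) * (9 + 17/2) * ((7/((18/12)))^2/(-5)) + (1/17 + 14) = -160019/612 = -261.47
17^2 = 289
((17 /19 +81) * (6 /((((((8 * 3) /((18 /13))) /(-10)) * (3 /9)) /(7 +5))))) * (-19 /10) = 252072 /13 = 19390.15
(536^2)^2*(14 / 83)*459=530395560124416 / 83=6390307953306.22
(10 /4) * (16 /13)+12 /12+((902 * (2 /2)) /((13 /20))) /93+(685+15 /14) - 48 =11121563 /16926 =657.07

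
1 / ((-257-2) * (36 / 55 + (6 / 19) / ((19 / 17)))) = -19855 / 4818954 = -0.00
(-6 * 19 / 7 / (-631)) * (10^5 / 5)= 2280000 / 4417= 516.19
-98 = -98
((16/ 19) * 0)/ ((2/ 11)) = 0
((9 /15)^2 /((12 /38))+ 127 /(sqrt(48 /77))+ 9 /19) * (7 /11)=10731 /10450+ 889 * sqrt(231) /132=103.39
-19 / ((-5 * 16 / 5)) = 19 / 16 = 1.19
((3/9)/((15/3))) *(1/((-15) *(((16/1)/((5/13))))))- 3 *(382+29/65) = -10739089/9360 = -1147.34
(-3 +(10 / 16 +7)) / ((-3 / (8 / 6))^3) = -296 / 729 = -0.41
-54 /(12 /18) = -81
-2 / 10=-1 / 5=-0.20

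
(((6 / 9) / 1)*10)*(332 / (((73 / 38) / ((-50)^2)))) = 630800000 / 219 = 2880365.30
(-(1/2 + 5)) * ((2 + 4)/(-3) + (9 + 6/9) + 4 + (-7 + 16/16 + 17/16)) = -3553/96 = -37.01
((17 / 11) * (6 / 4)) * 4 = 102 / 11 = 9.27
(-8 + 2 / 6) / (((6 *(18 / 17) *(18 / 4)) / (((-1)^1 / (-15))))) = -391 / 21870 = -0.02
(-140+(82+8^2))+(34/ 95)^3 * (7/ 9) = 46573378/ 7716375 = 6.04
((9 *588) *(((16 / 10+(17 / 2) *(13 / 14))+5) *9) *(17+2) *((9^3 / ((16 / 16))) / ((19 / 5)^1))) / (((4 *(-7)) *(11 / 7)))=-2516018841 / 44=-57182246.39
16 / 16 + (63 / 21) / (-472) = 469 / 472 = 0.99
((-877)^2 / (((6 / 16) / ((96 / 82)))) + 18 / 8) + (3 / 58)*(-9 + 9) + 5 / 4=196897311 / 82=2401186.72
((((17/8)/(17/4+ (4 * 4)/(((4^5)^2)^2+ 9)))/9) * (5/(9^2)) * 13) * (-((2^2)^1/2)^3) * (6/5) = -1943936557923880/4542082534395387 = -0.43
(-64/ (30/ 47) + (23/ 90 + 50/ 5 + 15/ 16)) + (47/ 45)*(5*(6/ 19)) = -87.42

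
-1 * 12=-12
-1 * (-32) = 32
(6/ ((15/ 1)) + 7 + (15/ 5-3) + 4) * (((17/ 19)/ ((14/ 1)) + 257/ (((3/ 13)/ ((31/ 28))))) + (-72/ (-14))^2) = 2814229/ 196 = 14358.31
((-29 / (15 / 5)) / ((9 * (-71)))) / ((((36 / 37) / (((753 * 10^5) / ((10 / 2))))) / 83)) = 111769045000 / 5751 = 19434714.83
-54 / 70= -27 / 35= -0.77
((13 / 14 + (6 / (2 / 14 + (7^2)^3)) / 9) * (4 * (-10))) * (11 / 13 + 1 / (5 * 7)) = -6391563988 / 196724073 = -32.49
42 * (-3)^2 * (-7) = -2646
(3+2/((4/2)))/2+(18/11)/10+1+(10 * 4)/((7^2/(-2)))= 4126/2695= 1.53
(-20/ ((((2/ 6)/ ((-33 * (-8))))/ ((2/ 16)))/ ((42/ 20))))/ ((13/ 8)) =-33264/ 13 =-2558.77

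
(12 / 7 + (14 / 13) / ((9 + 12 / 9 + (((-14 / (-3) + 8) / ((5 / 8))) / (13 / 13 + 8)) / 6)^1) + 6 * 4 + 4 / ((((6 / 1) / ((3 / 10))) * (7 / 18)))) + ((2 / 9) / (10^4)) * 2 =26.33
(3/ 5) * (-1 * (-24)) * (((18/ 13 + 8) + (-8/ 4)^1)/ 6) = 1152/ 65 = 17.72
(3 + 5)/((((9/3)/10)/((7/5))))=112/3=37.33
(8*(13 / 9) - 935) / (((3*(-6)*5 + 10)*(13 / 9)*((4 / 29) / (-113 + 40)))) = -17594387 / 4160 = -4229.42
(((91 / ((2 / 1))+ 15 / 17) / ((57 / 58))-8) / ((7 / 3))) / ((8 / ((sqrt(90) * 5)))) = 29985 * sqrt(10) / 952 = 99.60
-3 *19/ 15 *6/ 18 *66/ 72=-209/ 180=-1.16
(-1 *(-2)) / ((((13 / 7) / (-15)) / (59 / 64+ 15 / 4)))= -2415 / 32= -75.47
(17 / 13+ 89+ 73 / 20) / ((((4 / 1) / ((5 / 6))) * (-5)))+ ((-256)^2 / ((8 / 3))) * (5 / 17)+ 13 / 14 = 7225.25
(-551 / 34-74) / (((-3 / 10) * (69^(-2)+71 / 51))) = 24336645 / 112694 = 215.95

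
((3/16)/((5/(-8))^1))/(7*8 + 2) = -3/580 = -0.01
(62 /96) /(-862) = -31 /41376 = -0.00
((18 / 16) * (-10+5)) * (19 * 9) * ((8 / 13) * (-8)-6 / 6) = 592515 / 104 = 5697.26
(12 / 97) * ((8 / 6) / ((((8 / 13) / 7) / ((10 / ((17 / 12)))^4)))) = 37739520000 / 8101537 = 4658.32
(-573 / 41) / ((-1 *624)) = 191 / 8528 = 0.02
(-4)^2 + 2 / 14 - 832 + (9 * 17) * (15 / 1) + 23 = 10515 / 7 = 1502.14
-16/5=-3.20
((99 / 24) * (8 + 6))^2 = 53361 / 16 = 3335.06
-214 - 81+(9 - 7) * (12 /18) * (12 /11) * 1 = -3229 /11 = -293.55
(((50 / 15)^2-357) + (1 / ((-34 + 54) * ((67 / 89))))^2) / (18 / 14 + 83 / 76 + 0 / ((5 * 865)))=-32322651781 / 222205500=-145.46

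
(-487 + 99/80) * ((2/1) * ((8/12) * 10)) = -38861/6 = -6476.83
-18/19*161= -2898/19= -152.53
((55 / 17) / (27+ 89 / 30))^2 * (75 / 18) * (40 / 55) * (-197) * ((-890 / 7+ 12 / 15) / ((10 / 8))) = 1149896880000 / 1634990623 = 703.30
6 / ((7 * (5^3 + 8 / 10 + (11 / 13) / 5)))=195 / 28658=0.01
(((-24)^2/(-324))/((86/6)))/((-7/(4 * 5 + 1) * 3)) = 16/129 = 0.12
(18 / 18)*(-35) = -35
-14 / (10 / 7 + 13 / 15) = -1470 / 241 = -6.10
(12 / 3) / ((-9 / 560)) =-2240 / 9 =-248.89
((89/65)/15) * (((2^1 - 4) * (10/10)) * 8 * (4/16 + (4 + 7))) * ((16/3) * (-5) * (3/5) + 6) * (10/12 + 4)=10324/13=794.15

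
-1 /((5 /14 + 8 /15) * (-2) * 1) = 105 /187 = 0.56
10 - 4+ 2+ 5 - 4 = 9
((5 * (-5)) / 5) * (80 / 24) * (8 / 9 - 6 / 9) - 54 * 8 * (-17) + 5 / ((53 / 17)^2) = 556749107 / 75843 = 7340.81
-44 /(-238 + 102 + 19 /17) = 748 /2293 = 0.33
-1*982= -982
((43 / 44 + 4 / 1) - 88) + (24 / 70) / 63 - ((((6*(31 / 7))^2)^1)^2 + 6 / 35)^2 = -248496074451.75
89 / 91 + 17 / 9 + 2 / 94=111175 / 38493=2.89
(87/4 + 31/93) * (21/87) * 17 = 31535/348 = 90.62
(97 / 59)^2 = 9409 / 3481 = 2.70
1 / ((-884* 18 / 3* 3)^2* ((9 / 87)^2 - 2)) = -841 / 423589787712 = -0.00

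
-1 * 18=-18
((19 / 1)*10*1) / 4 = 95 / 2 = 47.50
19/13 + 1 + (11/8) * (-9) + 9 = -95/104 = -0.91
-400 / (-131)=400 / 131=3.05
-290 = -290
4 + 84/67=352/67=5.25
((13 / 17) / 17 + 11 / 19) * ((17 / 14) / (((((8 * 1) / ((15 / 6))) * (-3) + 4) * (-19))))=8565 / 1202852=0.01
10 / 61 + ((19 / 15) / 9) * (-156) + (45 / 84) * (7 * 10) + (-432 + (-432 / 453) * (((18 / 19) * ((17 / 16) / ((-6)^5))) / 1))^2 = 1079561056383189457 / 5784201457920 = 186639.60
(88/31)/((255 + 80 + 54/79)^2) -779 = -16982961461581/21800978191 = -779.00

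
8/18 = 4/9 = 0.44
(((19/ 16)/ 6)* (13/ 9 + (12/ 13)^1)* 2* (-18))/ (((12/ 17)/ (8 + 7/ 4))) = -89471/ 384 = -233.00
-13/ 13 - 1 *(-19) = 18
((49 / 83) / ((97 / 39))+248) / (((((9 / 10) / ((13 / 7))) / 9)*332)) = 129906335 / 9355262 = 13.89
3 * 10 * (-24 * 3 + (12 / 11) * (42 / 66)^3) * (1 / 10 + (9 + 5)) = -444165228 / 14641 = -30337.08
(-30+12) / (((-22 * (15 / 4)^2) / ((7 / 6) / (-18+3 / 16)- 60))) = -821696 / 235125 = -3.49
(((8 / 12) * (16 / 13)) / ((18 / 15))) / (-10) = -8 / 117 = -0.07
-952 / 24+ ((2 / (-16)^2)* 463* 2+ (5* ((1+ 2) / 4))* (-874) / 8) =-84887 / 192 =-442.12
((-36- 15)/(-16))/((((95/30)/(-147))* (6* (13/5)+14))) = -112455/22496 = -5.00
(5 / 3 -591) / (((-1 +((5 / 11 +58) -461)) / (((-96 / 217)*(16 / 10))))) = -4978688 / 4816315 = -1.03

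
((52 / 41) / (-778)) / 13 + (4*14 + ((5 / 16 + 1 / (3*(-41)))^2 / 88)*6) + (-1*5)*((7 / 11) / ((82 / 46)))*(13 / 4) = 50.21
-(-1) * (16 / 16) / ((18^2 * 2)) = 1 / 648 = 0.00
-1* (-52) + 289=341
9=9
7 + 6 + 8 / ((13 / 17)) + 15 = 38.46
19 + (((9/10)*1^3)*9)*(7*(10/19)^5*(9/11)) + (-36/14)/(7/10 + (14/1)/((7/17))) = 1376068088419/66158889181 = 20.80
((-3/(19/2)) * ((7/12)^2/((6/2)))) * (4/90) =-0.00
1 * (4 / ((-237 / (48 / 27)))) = -64 / 2133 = -0.03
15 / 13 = 1.15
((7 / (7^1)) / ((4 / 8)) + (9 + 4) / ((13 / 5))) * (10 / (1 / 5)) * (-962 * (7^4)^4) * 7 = -78326694059492596900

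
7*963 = 6741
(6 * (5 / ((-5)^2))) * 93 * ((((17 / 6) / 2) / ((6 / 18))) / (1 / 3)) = 14229 / 10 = 1422.90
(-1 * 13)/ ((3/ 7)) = -91/ 3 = -30.33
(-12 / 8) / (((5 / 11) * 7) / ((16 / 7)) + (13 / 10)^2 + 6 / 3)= -6600 / 22361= -0.30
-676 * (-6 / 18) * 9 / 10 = 1014 / 5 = 202.80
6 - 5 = 1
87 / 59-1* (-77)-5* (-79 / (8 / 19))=479835 / 472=1016.60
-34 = -34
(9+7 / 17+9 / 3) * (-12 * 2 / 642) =-844 / 1819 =-0.46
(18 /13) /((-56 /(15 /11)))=-135 /4004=-0.03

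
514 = 514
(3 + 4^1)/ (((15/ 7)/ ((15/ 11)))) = 49/ 11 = 4.45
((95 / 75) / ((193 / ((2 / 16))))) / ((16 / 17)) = 323 / 370560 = 0.00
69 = 69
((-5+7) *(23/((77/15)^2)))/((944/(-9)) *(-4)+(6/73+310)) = 0.00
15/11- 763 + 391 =-4077/11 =-370.64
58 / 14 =29 / 7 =4.14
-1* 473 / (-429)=43 / 39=1.10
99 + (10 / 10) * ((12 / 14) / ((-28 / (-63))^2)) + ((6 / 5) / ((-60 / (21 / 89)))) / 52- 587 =-195858443 / 404950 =-483.66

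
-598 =-598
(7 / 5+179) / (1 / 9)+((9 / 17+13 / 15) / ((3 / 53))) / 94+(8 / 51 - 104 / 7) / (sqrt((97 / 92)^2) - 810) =30417154744372 / 18731152755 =1623.88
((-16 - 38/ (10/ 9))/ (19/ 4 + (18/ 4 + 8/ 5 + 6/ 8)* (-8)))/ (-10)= -502/ 5005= -0.10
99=99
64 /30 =32 /15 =2.13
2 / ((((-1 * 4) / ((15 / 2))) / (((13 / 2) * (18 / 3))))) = -585 / 4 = -146.25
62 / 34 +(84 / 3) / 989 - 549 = -9199202 / 16813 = -547.15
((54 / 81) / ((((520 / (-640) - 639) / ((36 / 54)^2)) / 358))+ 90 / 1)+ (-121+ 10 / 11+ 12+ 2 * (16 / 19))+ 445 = 24749139608 / 57767391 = 428.43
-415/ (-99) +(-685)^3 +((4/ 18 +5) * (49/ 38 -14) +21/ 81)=-3627536943647/ 11286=-321419186.93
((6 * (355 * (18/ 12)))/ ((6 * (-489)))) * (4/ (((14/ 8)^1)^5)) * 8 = -5816320/ 2739541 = -2.12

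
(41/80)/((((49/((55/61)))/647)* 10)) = 291797/478240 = 0.61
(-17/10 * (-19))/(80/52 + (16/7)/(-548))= 4026841/191280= 21.05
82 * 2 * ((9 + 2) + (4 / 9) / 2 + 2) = 19516 / 9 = 2168.44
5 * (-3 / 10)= -3 / 2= -1.50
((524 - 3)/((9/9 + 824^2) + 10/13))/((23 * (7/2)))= 13546/1421100471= 0.00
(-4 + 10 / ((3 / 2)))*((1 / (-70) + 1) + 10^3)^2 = 9819329522 / 3675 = 2671926.40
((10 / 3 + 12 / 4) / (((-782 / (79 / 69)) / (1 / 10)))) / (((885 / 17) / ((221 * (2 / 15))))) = -331721 / 632022750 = -0.00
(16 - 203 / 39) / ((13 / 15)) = 2105 / 169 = 12.46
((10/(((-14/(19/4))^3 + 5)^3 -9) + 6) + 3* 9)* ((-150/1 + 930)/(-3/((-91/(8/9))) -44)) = -275734060287648125345/471042663850511954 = -585.37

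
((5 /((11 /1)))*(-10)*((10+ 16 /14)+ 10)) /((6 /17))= -62900 /231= -272.29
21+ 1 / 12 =253 / 12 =21.08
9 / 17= 0.53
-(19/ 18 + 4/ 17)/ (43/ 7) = -2765/ 13158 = -0.21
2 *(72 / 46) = 72 / 23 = 3.13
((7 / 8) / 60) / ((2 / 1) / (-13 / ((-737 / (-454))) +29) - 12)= -0.00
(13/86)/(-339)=-13/29154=-0.00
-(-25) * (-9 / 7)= -225 / 7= -32.14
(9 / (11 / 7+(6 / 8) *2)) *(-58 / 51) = -3.33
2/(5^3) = 2/125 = 0.02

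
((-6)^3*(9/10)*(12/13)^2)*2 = -279936/845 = -331.29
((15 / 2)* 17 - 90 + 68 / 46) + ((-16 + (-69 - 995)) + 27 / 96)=-765985 / 736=-1040.74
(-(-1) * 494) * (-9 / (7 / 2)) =-8892 / 7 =-1270.29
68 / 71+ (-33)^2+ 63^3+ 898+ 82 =17900304 / 71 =252116.96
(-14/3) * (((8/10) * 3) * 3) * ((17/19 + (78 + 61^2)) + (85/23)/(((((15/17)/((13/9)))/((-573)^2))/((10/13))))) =-112456588832/2185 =-51467546.38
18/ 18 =1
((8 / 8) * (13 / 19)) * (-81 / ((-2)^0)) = -1053 / 19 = -55.42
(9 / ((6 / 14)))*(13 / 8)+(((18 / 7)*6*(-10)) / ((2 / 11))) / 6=-6009 / 56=-107.30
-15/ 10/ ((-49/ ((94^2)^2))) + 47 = 117114647/ 49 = 2390094.84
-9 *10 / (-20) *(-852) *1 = -3834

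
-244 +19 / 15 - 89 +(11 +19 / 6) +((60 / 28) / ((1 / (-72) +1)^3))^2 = -312.57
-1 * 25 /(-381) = 25 /381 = 0.07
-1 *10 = -10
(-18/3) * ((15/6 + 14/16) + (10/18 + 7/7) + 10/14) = -2845/84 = -33.87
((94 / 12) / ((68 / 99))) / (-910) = -1551 / 123760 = -0.01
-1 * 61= -61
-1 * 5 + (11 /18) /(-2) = -191 /36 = -5.31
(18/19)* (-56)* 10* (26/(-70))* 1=3744/19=197.05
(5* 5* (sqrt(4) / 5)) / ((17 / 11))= 110 / 17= 6.47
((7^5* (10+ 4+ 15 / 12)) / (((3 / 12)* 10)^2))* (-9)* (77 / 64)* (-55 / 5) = 7815305421 / 1600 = 4884565.89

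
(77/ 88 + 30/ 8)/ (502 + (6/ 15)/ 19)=3515/ 381536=0.01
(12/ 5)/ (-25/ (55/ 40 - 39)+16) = 301/ 2090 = 0.14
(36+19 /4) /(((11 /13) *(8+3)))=2119 /484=4.38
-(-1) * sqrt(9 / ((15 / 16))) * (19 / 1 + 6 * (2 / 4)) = 88 * sqrt(15) / 5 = 68.16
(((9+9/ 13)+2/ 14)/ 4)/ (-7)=-895/ 2548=-0.35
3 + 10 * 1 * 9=93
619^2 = 383161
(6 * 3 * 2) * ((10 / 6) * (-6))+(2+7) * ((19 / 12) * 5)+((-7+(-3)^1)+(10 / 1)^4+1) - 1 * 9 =38773 / 4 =9693.25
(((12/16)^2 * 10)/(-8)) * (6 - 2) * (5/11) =-1.28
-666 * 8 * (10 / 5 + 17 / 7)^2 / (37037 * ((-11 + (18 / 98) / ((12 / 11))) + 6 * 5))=-553536 / 3760757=-0.15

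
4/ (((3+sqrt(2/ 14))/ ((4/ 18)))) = 28/ 93 - 4 *sqrt(7)/ 279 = 0.26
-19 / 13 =-1.46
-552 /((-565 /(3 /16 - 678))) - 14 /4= -75226 /113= -665.72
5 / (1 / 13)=65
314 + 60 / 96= 2517 / 8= 314.62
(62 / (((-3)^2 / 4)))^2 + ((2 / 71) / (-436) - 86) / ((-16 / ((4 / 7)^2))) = 46753806517 / 61432182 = 761.06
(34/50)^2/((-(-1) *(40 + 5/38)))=10982/953125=0.01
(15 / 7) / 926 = 15 / 6482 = 0.00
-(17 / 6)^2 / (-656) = 289 / 23616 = 0.01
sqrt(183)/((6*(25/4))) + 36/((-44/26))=-234/11 + 2*sqrt(183)/75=-20.91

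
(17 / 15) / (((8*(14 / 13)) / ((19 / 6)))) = 0.42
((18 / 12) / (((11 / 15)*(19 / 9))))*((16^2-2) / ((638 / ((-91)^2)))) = 425933235 / 133342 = 3194.29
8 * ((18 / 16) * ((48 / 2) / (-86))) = -108 / 43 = -2.51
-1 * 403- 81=-484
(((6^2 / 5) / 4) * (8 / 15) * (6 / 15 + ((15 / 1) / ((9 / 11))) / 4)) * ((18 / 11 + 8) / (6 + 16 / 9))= 285246 / 48125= 5.93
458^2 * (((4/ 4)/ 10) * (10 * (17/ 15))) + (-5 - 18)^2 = 3573923/ 15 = 238261.53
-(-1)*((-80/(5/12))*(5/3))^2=102400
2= 2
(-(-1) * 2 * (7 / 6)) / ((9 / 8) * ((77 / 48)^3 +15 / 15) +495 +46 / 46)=229376 / 49325909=0.00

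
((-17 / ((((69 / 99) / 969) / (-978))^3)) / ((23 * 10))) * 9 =2339866880676451267423524 / 1399205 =1672283104103009399.93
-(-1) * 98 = 98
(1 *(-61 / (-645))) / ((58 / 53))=3233 / 37410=0.09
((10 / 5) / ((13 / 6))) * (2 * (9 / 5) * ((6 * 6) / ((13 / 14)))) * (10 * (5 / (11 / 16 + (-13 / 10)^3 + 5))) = 725760000 / 393263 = 1845.48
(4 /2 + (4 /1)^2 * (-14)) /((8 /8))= -222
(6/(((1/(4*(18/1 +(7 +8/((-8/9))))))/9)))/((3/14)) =16128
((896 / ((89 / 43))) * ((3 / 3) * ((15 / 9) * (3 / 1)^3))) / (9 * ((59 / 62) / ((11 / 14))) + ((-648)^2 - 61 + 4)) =24633840 / 530927809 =0.05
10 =10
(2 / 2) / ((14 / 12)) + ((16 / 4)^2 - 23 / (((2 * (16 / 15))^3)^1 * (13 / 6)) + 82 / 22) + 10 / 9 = 3040952345 / 147603456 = 20.60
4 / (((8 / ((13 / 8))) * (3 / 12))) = 3.25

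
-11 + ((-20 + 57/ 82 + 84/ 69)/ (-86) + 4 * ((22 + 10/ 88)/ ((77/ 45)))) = 802780777/ 19625716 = 40.90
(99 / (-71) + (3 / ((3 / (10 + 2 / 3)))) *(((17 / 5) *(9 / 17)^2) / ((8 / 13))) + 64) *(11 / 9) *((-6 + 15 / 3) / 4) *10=-5252599 / 21726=-241.77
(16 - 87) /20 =-3.55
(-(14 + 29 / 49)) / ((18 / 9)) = -715 / 98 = -7.30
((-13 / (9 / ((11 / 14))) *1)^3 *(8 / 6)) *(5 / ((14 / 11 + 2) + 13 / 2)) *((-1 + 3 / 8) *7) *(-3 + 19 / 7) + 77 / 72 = -45694231 / 258048504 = -0.18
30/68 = 15/34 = 0.44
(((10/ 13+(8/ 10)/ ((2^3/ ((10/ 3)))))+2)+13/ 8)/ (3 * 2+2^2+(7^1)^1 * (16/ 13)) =1475/ 5808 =0.25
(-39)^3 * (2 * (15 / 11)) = -1779570 / 11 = -161779.09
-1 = -1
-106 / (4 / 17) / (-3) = 901 / 6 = 150.17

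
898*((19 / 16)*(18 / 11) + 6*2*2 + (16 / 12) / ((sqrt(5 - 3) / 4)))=26683.55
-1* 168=-168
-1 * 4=-4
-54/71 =-0.76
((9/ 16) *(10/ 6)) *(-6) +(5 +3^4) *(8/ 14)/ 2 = 1061/ 56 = 18.95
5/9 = 0.56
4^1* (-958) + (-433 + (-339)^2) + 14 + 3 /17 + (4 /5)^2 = 47035097 /425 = 110670.82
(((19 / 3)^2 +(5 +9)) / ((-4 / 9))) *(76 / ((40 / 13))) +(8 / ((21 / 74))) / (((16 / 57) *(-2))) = -856083 / 280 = -3057.44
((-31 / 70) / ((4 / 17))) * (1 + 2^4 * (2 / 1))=-62.11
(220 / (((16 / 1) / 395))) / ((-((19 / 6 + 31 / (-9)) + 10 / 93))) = 1212255 / 38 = 31901.45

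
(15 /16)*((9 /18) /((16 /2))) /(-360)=-1 /6144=-0.00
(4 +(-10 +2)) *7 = -28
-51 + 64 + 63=76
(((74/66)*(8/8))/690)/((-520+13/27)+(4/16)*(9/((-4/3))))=-888/284828665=-0.00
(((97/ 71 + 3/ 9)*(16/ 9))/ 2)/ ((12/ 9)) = 724/ 639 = 1.13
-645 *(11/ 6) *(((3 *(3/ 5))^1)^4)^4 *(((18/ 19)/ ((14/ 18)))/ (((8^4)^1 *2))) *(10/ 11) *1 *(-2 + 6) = -6454069317770962203/ 831250000000000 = -7764.29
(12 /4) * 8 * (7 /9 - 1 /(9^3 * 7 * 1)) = 18.66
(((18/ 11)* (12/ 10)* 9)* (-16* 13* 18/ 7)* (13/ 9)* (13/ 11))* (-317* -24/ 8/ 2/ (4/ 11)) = -8123381136/ 385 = -21099691.26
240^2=57600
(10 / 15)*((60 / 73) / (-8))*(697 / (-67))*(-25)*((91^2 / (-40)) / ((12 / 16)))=144296425 / 29346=4917.07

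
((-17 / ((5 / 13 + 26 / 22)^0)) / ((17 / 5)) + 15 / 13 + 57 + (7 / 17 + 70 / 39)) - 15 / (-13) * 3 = 38999 / 663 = 58.82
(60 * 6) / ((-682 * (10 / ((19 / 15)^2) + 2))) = -16245 / 253363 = -0.06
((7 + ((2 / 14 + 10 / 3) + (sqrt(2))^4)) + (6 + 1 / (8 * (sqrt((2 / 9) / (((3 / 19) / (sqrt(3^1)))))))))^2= (63 * 3^(1 / 4) * sqrt(38) + 130720)^2 / 40755456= 422.56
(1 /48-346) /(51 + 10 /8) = -16607 /2508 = -6.62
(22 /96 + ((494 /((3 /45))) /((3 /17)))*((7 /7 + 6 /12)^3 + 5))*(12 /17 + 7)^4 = 4971156015980711 /4009008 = 1239996531.81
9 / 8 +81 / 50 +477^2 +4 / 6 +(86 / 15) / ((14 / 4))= 955643009 / 4200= 227534.05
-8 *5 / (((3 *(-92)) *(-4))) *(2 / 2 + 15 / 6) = -0.13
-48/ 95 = -0.51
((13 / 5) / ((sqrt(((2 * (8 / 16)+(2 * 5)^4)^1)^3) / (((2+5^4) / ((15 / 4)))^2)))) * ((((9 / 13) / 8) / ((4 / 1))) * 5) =393129 * sqrt(10001) / 5001000050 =0.01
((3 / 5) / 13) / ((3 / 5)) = 1 / 13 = 0.08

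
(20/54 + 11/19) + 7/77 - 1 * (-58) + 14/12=679495/11286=60.21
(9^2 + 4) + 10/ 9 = 775/ 9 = 86.11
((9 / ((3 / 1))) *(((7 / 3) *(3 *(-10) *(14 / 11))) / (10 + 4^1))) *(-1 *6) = 1260 / 11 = 114.55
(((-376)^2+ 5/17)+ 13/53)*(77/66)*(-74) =-32991487858/2703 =-12205507.90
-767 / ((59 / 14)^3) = -35672 / 3481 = -10.25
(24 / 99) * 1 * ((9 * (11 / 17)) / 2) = 12 / 17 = 0.71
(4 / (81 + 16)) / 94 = 2 / 4559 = 0.00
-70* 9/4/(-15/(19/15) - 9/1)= 665/88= 7.56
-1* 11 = -11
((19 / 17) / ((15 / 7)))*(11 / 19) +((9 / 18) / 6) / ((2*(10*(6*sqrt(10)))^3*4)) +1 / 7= sqrt(10) / 2073600000 +794 / 1785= 0.44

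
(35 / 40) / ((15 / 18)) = 21 / 20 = 1.05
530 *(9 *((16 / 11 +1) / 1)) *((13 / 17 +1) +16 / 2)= 21379140 / 187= 114326.95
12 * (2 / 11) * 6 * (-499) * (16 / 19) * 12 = -13796352 / 209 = -66011.25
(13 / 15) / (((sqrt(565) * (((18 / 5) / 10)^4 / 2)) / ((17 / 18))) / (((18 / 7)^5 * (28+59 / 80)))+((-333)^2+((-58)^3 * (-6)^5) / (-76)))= -128323282197512047851562500 / 2939414952550613480569699525609363 - 53370523456250 * sqrt(565) / 8818244857651840441709098576828089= -0.00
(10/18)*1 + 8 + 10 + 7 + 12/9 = 26.89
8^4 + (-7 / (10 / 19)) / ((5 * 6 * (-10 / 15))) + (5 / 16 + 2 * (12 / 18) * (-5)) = 4090.31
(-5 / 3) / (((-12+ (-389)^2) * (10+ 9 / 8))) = -40 / 40399503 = -0.00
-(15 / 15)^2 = -1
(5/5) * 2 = 2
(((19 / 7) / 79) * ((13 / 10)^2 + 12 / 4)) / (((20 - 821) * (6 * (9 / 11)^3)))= -1694363 / 27678234600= -0.00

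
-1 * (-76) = 76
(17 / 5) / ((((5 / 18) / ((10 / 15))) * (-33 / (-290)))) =3944 / 55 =71.71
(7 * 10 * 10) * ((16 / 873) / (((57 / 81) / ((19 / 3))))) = 11200 / 97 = 115.46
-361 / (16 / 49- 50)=17689 / 2434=7.27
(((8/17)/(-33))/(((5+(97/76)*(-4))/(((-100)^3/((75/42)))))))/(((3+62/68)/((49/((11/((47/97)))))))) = -1473920000/35211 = -41859.65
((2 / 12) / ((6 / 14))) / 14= 1 / 36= 0.03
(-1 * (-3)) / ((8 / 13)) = 39 / 8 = 4.88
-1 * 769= -769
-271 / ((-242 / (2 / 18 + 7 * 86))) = 1468549 / 2178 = 674.26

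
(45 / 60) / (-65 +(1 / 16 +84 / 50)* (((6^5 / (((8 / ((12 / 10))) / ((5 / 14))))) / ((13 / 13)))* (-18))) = -525 / 9191534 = -0.00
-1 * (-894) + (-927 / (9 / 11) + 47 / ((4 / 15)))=-251 / 4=-62.75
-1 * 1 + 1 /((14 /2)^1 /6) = -1 /7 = -0.14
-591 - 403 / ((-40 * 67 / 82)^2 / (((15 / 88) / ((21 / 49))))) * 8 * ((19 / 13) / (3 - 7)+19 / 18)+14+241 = -47900893691 / 142211520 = -336.83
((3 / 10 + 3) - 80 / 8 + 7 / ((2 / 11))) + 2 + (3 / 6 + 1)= 353 / 10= 35.30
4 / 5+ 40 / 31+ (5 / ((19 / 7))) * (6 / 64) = 213267 / 94240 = 2.26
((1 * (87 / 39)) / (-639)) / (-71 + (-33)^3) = 29 / 299118456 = 0.00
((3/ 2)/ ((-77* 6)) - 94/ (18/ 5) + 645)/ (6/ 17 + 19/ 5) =145821835/ 978516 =149.02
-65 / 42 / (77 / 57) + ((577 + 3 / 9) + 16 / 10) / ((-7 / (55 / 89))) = -15040441 / 287826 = -52.26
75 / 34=2.21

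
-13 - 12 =-25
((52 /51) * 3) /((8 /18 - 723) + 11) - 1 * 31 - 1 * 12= -1170448 /27217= -43.00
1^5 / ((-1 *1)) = -1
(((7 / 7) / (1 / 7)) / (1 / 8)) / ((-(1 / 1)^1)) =-56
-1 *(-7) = 7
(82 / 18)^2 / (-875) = -0.02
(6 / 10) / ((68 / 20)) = 3 / 17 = 0.18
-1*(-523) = 523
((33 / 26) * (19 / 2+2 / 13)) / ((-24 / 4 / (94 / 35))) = -129767 / 23660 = -5.48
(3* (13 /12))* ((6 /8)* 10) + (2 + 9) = 283 /8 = 35.38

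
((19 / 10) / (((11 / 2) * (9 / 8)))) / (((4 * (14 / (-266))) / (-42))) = 10108 / 165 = 61.26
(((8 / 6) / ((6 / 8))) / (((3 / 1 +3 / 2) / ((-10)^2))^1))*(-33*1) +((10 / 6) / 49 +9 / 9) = -1723432 / 1323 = -1302.67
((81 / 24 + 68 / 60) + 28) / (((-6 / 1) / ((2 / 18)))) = -3901 / 6480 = -0.60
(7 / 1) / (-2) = -7 / 2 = -3.50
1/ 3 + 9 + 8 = 52/ 3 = 17.33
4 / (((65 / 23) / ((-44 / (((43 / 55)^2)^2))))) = -7408346000 / 44444413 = -166.69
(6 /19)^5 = 7776 /2476099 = 0.00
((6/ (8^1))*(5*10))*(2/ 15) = 5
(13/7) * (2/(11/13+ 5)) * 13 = 2197/266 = 8.26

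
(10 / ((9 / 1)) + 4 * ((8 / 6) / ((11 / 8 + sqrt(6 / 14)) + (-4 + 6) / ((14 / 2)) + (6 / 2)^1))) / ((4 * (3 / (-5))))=-0.88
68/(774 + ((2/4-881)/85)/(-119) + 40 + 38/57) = 4126920/49447403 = 0.08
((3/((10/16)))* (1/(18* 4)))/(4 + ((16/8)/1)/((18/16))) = 3/260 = 0.01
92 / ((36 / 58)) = 1334 / 9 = 148.22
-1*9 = -9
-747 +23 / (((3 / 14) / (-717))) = -77705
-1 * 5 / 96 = -5 / 96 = -0.05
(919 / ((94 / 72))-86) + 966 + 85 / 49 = 3651751 / 2303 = 1585.65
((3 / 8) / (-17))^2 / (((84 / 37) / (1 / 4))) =0.00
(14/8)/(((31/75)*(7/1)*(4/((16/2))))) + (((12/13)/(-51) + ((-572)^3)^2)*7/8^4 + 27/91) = 2939451026977897155601/49107968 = 59856906051944.51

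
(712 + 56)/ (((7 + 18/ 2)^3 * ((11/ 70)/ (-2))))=-105/ 44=-2.39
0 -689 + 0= -689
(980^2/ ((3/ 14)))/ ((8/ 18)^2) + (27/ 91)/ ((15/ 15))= 2064739977/ 91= 22689450.30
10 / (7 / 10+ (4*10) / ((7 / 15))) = 700 / 6049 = 0.12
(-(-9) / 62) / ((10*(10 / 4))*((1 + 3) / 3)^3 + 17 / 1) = 243 / 127658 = 0.00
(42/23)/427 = 6/1403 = 0.00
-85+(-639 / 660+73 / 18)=-162187 / 1980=-81.91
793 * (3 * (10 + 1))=26169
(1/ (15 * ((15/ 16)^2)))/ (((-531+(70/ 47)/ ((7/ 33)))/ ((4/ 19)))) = -48128/ 1579206375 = -0.00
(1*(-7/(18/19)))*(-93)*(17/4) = 70091/24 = 2920.46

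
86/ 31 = 2.77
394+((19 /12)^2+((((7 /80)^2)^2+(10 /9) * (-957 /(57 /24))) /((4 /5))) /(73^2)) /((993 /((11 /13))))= 394.00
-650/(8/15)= -4875/4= -1218.75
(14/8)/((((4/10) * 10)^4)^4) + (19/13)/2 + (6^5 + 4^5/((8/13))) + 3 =2109146769915995/223338299392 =9443.73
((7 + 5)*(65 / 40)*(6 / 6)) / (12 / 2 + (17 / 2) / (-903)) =35217 / 10819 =3.26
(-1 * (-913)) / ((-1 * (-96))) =913 / 96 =9.51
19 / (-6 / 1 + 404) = 19 / 398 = 0.05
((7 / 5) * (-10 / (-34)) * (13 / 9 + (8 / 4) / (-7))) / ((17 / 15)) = 365 / 867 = 0.42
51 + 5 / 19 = 974 / 19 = 51.26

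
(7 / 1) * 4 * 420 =11760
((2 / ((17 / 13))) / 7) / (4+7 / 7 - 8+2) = -0.22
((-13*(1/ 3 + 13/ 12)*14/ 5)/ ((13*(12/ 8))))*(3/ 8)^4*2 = -0.10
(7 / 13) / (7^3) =1 / 637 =0.00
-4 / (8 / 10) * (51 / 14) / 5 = -51 / 14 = -3.64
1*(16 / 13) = 1.23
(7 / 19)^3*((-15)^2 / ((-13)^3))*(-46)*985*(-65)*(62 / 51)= -361335922500 / 19705907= -18336.43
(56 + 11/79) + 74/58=131538/2291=57.42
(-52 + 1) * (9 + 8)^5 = -72412707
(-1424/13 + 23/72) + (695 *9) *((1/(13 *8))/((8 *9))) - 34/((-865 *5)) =-269985841/2491200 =-108.38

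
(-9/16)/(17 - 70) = 9/848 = 0.01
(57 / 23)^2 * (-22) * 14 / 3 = -333564 / 529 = -630.56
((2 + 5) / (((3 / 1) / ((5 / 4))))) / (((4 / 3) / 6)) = 105 / 8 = 13.12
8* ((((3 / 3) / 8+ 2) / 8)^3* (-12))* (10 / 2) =-73695 / 8192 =-9.00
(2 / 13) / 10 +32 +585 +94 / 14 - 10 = 279247 / 455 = 613.73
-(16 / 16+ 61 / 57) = -118 / 57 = -2.07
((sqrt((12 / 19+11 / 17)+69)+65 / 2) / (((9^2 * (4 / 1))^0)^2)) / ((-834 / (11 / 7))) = -715 / 11676 - 55 * sqrt(73321) / 942837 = -0.08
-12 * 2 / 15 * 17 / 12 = -2.27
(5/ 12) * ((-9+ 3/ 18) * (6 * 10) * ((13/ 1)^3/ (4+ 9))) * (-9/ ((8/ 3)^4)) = 54413775/ 8192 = 6642.31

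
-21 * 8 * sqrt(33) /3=-321.70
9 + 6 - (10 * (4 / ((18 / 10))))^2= -38785 / 81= -478.83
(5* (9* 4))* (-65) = -11700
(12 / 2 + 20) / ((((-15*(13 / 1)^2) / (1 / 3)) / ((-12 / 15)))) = 8 / 2925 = 0.00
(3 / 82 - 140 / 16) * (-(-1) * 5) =-7145 / 164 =-43.57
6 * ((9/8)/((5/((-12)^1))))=-81/5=-16.20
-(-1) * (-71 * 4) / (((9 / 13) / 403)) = -1487876 / 9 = -165319.56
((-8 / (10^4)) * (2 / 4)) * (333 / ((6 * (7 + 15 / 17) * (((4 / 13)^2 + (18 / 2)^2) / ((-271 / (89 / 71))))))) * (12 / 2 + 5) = 67496138853 / 817229150000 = 0.08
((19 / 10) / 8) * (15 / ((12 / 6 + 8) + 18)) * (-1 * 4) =-57 / 112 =-0.51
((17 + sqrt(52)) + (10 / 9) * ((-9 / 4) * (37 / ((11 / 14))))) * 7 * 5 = -38780 / 11 + 70 * sqrt(13) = -3273.07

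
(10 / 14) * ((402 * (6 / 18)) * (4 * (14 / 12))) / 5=268 / 3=89.33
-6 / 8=-3 / 4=-0.75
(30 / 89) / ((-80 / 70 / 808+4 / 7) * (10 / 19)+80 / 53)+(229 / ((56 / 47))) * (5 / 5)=41173353631 / 214017944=192.38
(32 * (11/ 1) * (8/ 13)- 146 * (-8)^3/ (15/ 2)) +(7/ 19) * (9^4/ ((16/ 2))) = 310796149/ 29640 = 10485.70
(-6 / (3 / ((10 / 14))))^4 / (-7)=-10000 / 16807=-0.59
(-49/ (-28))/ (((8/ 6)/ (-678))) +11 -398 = -10215/ 8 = -1276.88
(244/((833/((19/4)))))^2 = 1343281/693889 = 1.94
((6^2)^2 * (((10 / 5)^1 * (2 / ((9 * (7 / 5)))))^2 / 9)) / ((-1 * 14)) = -3200 / 3087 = -1.04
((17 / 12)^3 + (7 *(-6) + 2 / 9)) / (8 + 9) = -67279 / 29376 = -2.29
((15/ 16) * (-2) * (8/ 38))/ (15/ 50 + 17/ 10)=-15/ 76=-0.20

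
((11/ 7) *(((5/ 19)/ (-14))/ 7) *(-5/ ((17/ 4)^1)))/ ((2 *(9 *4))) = 275/ 3988404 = 0.00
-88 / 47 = -1.87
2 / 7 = 0.29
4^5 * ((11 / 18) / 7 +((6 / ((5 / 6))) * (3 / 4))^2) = 47170048 / 1575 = 29949.24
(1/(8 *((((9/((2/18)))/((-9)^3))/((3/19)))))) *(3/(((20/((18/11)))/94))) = -34263/8360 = -4.10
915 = 915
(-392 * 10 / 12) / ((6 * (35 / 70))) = -980 / 9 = -108.89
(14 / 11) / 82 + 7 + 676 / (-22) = -10694 / 451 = -23.71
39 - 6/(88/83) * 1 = 1467/44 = 33.34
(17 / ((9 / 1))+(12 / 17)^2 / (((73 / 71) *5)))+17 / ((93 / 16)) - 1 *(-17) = 644834206 / 29430315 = 21.91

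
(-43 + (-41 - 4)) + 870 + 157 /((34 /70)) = 18789 /17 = 1105.24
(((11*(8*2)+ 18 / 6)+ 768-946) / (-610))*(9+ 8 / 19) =-179 / 11590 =-0.02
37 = 37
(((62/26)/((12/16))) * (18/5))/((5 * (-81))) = -248/8775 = -0.03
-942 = -942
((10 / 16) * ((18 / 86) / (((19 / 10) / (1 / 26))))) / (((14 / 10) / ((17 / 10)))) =3825 / 1189552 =0.00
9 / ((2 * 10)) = 9 / 20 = 0.45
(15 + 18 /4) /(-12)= -13 /8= -1.62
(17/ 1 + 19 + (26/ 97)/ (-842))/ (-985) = -1470119/ 40224445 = -0.04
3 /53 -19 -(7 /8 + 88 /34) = -161507 /7208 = -22.41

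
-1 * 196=-196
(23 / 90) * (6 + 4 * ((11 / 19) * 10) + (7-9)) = 6.94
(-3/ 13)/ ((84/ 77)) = -11/ 52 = -0.21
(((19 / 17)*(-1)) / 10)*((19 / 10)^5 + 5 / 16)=-47639631 / 17000000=-2.80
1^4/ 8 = 1/ 8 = 0.12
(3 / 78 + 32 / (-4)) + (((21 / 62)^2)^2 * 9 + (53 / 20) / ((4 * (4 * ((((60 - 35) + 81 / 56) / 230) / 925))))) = 376816196318281 / 284488797008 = 1324.54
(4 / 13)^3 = 64 / 2197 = 0.03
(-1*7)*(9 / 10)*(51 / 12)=-1071 / 40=-26.78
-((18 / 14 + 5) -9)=19 / 7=2.71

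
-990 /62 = -495 /31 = -15.97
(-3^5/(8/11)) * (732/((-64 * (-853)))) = -489159/109184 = -4.48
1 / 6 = 0.17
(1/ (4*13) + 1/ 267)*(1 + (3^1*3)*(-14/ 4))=-19459/ 27768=-0.70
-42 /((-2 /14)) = 294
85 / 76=1.12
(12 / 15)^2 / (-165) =-16 / 4125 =-0.00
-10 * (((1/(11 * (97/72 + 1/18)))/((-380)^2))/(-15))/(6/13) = 13/20053550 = 0.00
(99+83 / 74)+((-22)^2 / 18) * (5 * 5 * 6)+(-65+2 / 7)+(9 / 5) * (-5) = 6308837 / 1554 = 4059.74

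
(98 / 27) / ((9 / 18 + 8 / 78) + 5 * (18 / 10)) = 364 / 963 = 0.38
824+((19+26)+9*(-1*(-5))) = 914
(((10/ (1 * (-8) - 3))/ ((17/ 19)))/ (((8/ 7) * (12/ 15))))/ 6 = -3325/ 17952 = -0.19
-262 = -262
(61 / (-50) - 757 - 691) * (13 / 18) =-941993 / 900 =-1046.66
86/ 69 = 1.25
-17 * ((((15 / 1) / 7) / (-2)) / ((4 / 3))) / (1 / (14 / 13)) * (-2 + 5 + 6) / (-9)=-765 / 52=-14.71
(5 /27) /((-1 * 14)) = -5 /378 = -0.01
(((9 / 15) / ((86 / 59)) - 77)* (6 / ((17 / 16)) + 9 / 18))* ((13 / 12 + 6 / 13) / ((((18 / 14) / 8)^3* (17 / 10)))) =-103064.78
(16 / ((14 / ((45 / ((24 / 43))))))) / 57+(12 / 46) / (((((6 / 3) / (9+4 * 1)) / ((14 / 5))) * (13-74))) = 1435607 / 932995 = 1.54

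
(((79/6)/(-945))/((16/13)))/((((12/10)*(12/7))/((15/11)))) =-5135/684288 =-0.01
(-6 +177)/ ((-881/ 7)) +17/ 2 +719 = 1279461/ 1762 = 726.14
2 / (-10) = -1 / 5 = -0.20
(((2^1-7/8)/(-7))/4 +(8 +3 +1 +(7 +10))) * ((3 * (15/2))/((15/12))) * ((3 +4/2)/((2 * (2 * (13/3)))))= 67365/448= 150.37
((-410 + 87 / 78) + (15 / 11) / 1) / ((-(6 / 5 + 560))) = 582755 / 802516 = 0.73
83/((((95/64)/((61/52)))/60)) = 972096/247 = 3935.61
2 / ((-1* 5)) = -2 / 5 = -0.40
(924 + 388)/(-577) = -1312/577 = -2.27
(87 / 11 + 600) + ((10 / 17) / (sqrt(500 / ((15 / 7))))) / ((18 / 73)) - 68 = 540.07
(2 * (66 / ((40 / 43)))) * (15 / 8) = 4257 / 16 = 266.06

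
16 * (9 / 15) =9.60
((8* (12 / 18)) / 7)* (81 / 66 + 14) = 2680 / 231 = 11.60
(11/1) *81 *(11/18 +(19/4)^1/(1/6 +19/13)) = 399267/127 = 3143.83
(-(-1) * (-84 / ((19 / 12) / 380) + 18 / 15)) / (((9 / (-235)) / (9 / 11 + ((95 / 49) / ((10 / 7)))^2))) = 4528086455 / 3234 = 1400150.42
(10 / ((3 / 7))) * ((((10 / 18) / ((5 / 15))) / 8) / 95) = 0.05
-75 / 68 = -1.10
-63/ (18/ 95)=-665/ 2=-332.50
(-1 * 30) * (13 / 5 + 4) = -198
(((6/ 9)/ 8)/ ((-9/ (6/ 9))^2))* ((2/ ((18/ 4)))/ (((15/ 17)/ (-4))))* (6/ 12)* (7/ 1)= -952/ 295245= -0.00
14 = 14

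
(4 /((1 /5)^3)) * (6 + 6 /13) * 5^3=5250000 /13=403846.15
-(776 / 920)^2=-9409 / 13225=-0.71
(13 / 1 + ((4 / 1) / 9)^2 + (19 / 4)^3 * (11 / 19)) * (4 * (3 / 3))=390067 / 1296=300.98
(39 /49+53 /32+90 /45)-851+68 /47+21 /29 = -1804588769 /2137184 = -844.38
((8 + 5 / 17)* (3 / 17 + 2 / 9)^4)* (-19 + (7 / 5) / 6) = -366374798701 / 93156817770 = -3.93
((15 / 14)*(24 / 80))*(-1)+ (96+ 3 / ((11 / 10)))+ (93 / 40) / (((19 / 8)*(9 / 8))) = 8714449 / 87780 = 99.28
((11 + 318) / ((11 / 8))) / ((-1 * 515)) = -2632 / 5665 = -0.46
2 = 2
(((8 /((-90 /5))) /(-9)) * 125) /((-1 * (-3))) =500 /243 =2.06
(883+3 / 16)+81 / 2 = 14779 / 16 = 923.69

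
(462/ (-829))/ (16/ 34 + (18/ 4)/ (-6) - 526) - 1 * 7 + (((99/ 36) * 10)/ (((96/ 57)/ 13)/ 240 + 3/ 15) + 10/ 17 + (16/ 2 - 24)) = 28659084163933/ 249819479942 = 114.72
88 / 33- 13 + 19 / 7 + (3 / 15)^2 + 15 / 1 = 3896 / 525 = 7.42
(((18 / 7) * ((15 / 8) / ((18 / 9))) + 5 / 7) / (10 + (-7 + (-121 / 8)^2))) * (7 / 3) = 200 / 6357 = 0.03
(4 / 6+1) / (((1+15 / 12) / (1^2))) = 20 / 27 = 0.74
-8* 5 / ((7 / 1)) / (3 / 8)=-320 / 21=-15.24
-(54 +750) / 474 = -134 / 79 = -1.70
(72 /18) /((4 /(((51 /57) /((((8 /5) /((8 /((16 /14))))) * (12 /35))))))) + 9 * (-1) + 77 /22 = 10793 /1824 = 5.92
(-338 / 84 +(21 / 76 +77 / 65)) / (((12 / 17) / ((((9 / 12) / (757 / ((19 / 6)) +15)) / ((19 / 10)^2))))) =-22599205 / 7611445296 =-0.00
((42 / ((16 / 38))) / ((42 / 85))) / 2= 1615 / 16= 100.94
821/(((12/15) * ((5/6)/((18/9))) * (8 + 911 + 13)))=2463/932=2.64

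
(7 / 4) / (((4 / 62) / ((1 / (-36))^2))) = 217 / 10368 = 0.02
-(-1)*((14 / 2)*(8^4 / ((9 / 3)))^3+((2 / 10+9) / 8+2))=9620726744741 / 540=17816160638.41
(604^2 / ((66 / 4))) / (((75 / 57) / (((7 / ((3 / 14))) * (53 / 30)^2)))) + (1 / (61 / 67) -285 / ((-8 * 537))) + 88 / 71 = 1713239.92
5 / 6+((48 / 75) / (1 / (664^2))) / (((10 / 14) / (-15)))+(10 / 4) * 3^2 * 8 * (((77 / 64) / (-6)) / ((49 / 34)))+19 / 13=-647082616883 / 109200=-5925664.99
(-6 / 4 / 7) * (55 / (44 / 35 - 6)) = 825 / 332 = 2.48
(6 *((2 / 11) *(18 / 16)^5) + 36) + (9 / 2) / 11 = 3458043 / 90112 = 38.37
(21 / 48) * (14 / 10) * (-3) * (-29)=4263 / 80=53.29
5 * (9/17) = 45/17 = 2.65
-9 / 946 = -0.01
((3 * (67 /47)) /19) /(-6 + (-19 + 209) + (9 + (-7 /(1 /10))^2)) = 201 /4548049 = 0.00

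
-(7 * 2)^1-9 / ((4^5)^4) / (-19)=-292470092988407 / 20890720927744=-14.00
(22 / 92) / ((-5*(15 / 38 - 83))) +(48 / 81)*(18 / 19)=11563433 / 20576145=0.56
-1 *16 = -16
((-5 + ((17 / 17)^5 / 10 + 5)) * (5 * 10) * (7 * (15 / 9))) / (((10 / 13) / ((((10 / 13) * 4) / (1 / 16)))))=11200 / 3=3733.33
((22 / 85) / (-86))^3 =-1331 / 48827236375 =-0.00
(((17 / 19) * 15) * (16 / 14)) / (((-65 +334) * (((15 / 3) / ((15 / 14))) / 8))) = 24480 / 250439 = 0.10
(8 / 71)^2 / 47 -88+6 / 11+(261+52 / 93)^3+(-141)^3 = 31635005761273514926 / 2096312800329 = 15090785.00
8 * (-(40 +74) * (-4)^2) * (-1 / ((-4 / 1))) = -3648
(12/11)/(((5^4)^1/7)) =0.01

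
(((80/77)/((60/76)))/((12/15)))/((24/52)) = 3.56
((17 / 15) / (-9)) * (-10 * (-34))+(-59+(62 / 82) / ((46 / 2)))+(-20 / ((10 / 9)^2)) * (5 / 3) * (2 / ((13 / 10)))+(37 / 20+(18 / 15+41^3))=455318800633 / 6619860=68780.73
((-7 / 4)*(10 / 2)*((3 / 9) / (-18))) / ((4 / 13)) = 455 / 864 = 0.53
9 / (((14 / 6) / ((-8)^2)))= 1728 / 7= 246.86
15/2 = 7.50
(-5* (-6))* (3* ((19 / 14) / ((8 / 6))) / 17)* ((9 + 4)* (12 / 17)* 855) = 85529925 / 2023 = 42278.76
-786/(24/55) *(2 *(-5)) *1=36025/2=18012.50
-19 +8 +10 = -1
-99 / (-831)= 33 / 277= 0.12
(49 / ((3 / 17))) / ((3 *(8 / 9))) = 833 / 8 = 104.12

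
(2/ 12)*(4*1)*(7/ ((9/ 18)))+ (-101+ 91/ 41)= -11002/ 123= -89.45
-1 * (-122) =122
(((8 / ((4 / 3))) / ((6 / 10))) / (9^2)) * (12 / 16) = 5 / 54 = 0.09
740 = 740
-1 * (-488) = 488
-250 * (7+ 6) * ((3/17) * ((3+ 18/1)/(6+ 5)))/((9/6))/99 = -45500/6171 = -7.37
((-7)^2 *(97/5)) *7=33271/5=6654.20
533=533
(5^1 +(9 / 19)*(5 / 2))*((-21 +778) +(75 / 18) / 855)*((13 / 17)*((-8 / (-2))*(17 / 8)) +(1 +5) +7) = 2372778785 / 25992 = 91288.81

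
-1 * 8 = -8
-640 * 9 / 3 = -1920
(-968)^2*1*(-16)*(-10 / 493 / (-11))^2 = -12390400 / 243049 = -50.98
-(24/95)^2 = -576/9025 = -0.06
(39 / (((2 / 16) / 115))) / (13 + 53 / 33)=592020 / 241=2456.51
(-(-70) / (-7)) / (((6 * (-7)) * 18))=5 / 378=0.01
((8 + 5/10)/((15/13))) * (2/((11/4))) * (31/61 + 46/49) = 764660/98637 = 7.75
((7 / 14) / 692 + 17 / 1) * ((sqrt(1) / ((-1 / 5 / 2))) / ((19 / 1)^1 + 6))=-6.80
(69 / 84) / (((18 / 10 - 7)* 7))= -115 / 5096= -0.02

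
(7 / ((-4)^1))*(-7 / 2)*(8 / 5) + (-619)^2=1915854 / 5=383170.80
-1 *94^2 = -8836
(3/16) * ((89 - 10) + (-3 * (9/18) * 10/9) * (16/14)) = 14.46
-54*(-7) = 378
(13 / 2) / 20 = 13 / 40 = 0.32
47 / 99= 0.47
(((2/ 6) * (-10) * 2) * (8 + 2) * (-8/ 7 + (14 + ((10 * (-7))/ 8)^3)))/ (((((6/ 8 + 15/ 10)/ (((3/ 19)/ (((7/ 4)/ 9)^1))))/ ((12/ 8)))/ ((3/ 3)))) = 22077375/ 931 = 23713.61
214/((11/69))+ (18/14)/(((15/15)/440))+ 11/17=1908.72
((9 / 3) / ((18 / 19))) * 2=19 / 3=6.33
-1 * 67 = -67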